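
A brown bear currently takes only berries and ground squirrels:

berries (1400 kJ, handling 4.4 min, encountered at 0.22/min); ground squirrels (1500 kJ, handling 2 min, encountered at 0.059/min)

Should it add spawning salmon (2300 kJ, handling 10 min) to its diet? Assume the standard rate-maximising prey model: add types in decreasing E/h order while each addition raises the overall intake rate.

On berries and ground squirrels alone, R = ΣλE/(1+Σλh) = 396.5/2.086 = 190.1 kJ/min.
spawning salmon: E/h = 2300/10 = 230 kJ/min.
Since 230 > R, including spawning salmon increases the long-run rate.

Yes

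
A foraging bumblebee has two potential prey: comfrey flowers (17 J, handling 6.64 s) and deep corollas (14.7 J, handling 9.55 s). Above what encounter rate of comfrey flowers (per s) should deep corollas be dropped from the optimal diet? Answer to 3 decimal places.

The zero-one rule: include deep corollas iff E₂/h₂ > λE₁/(1+λh₁). Equality gives the switch point.
λE₁h₂ = E₂ + λE₂h₁ ⇒ λ = E₂/(E₁h₂ − E₂h₁) = 14.7/(162.4 − 97.61) = 0.2271 per s.

0.227 per s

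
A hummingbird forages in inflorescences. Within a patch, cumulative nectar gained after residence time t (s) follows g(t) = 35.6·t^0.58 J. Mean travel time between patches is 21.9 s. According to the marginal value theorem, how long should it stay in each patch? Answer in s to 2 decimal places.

30.24 s

By the marginal value theorem, leave when the instantaneous gain rate g'(t) equals the habitat-wide average g(t)/(T + t).
g'(t) = 0.58·35.6·t^-0.42. Setting 0.58·35.6·t^-0.42 = 35.6·t^0.58/(21.9+t) gives 0.58(21.9+t) = t, so 0.42·t = 0.58×21.9.
t* = 0.58×21.9/0.42 = 30.24 s.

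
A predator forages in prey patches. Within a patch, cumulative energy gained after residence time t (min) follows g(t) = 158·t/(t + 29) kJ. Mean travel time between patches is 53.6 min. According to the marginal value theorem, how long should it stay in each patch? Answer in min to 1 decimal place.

39.4 min

Optimal t* satisfies g'(t*) = g(t*)/(T + t*).
g'(t) = 158·29/(t + 29)². Setting 158·29/(t+29)² = 158t/[(t+29)(53.6+t)] gives 29(53.6+t) = t(t+29), so t² = 29×53.6 = 1554.
t* = √1554 = 39.43 min.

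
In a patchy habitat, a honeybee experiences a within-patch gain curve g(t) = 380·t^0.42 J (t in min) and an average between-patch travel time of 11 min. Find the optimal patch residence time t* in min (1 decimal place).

Maximise g(t)/(T+t): set derivative to zero → g'(t)(T+t) = g(t).
g'(t) = 0.42·380·t^-0.58. Setting 0.42·380·t^-0.58 = 380·t^0.42/(11+t) gives 0.42(11+t) = t, so 0.58·t = 0.42×11.
t* = 0.42×11/0.58 = 7.966 min.

8.0 min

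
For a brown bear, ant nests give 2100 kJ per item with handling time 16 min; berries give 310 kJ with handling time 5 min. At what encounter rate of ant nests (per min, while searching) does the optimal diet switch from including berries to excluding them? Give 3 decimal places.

The zero-one rule: include berries iff E₂/h₂ > λE₁/(1+λh₁). Equality gives the switch point.
λE₁h₂ = E₂ + λE₂h₁ ⇒ λ = E₂/(E₁h₂ − E₂h₁) = 310/(1.05e+04 − 4960) = 0.05596 per min.

0.056 per min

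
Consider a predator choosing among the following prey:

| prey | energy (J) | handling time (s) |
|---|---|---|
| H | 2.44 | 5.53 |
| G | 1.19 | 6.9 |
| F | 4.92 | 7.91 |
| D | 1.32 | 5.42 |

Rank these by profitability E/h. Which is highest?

F

In descending order of E/h:
F: 4.92/7.91 = 0.622 J/s
H: 2.44/5.53 = 0.441 J/s
D: 1.32/5.42 = 0.244 J/s
G: 1.19/6.9 = 0.172 J/s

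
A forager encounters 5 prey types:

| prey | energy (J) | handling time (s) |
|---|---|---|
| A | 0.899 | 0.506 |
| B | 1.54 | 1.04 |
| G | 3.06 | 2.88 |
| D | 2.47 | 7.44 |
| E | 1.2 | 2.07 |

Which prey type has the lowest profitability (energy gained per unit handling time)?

In descending order of E/h:
A: 0.899/0.506 = 1.78 J/s
B: 1.54/1.04 = 1.48 J/s
G: 3.06/2.88 = 1.06 J/s
E: 1.2/2.07 = 0.58 J/s
D: 2.47/7.44 = 0.332 J/s

D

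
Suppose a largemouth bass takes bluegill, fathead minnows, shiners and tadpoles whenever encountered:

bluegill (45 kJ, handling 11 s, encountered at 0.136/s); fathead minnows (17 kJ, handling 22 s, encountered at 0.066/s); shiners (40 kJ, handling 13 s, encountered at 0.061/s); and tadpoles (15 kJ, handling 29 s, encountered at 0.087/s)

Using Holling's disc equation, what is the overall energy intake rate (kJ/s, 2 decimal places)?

1.51 kJ/s

R = Σλ_iE_i / (1 + Σλ_ih_i)
Numerator: 0.136×45 + 0.066×17 + 0.061×40 + 0.087×15 = 10.99
Denominator: 1 + 0.136×11 + 0.066×22 + 0.061×13 + 0.087×29 = 7.264
R = 10.99/7.264 = 1.513 kJ/s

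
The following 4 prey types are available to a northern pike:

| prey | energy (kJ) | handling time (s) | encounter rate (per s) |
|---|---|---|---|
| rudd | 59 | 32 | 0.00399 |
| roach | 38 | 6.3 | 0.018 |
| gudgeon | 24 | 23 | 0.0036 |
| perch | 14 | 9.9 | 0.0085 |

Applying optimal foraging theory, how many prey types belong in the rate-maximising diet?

4

E/h in descending order: roach 6.03, rudd 1.84, perch 1.41, gudgeon 1.04 kJ/s. The optimal diet is the largest prefix of this list for which every included type satisfies E_i/h_i > R on the types above it.
Rate on top 1: 0.6143. rudd: 1.84 > 0.6143 → include.
Rate on top 2: 0.7408. perch: 1.41 > 0.7408 → include.
Rate on top 3: 0.7836. gudgeon: 1.04 > 0.7836 → include.
Optimal diet: roach, rudd, perch, gudgeon — 4 of 4 types.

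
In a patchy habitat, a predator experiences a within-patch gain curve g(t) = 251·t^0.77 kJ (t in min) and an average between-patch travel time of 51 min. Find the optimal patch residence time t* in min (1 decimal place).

170.7 min

By the marginal value theorem, leave when the instantaneous gain rate g'(t) equals the habitat-wide average g(t)/(T + t).
g'(t) = 0.77·251·t^-0.23. Setting 0.77·251·t^-0.23 = 251·t^0.77/(51+t) gives 0.77(51+t) = t, so 0.23·t = 0.77×51.
t* = 0.77×51/0.23 = 170.7 min.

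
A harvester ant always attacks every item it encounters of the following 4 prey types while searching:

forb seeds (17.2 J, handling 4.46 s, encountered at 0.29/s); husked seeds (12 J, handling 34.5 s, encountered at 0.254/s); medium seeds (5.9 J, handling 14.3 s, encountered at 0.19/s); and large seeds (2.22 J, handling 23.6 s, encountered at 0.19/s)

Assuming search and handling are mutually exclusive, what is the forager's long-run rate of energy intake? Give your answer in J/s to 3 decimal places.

0.525 J/s

R = (0.29×17.2 + 0.254×12 + 0.19×5.9 + 0.19×2.22) / (1 + 0.29×4.46 + 0.254×34.5 + 0.19×14.3 + 0.19×23.6) = 9.579/18.26 = 0.5247 J/s.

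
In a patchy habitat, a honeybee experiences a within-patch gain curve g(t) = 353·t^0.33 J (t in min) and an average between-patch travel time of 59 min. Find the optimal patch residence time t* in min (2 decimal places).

29.06 min

Maximise g(t)/(T+t): set derivative to zero → g'(t)(T+t) = g(t).
g'(t) = 0.33·353·t^-0.67. Setting 0.33·353·t^-0.67 = 353·t^0.33/(59+t) gives 0.33(59+t) = t, so 0.67·t = 0.33×59.
t* = 0.33×59/0.67 = 29.06 min.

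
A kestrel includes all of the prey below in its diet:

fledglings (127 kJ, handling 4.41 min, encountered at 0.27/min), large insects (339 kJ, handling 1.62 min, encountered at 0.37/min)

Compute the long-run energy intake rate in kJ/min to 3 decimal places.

R = (0.27×127 + 0.37×339) / (1 + 0.27×4.41 + 0.37×1.62) = 159.7/2.79 = 57.25 kJ/min.

57.245 kJ/min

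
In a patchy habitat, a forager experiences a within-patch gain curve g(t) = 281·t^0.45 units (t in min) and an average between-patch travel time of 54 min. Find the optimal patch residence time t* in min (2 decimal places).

By the marginal value theorem, leave when the instantaneous gain rate g'(t) equals the habitat-wide average g(t)/(T + t).
g'(t) = 0.45·281·t^-0.55. Setting 0.45·281·t^-0.55 = 281·t^0.45/(54+t) gives 0.45(54+t) = t, so 0.55·t = 0.45×54.
t* = 0.45×54/0.55 = 44.18 min.

44.18 min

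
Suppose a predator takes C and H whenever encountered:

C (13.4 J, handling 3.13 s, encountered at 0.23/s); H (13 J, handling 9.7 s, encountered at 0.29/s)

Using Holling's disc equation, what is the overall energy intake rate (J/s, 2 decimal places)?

Energy encountered per unit search time: 0.23×13.4 + 0.29×13 = 6.852 J/s.
Handling time per unit search time: 0.23×3.13 + 0.29×9.7 = 3.533.
Rate = 6.852/(1 + 3.533) = 1.512 J/s.

1.51 J/s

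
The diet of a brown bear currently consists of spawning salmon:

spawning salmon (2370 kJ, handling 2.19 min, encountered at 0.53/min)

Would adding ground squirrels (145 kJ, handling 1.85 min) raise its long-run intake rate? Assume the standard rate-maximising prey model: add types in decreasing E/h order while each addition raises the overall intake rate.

No

Intake rate on the current diet: R = (0.53×2370) / (1 + 0.53×2.19) = 1256/2.161 = 581.3 kJ/min.
Profitability of ground squirrels: 145/1.85 = 78.38 kJ/min.
78.38 < 581.3, so adding ground squirrels would lower the average — exclude it.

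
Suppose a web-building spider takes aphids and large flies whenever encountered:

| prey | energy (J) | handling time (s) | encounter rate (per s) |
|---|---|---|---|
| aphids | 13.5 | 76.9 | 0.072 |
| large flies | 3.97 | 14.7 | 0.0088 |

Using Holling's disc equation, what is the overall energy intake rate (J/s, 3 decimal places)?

Energy encountered per unit search time: 0.072×13.5 + 0.0088×3.97 = 1.007 J/s.
Handling time per unit search time: 0.072×76.9 + 0.0088×14.7 = 5.666.
Rate = 1.007/(1 + 5.666) = 0.1511 J/s.

0.151 J/s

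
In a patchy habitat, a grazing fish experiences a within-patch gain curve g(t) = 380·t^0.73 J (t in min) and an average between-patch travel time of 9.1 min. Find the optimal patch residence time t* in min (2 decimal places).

Optimal t* satisfies g'(t*) = g(t*)/(T + t*).
g'(t) = 0.73·380·t^-0.27. Setting 0.73·380·t^-0.27 = 380·t^0.73/(9.1+t) gives 0.73(9.1+t) = t, so 0.27·t = 0.73×9.1.
t* = 0.73×9.1/0.27 = 24.6 min.

24.60 min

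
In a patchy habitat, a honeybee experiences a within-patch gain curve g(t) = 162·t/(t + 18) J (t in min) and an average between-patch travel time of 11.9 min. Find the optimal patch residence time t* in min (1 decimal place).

14.6 min

Maximise g(t)/(T+t): set derivative to zero → g'(t)(T+t) = g(t).
g'(t) = 162·18/(t + 18)². Setting 162·18/(t+18)² = 162t/[(t+18)(11.9+t)] gives 18(11.9+t) = t(t+18), so t² = 18×11.9 = 214.2.
t* = √214.2 = 14.64 min.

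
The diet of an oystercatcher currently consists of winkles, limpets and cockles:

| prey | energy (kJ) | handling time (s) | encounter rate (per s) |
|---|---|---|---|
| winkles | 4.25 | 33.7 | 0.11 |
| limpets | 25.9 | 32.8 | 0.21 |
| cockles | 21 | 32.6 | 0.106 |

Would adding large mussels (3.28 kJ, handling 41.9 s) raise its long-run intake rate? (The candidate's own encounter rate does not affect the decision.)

No

Intake rate on the current diet: R = (0.11×4.25 + 0.21×25.9 + 0.106×21) / (1 + 0.11×33.7 + 0.21×32.8 + 0.106×32.6) = 8.132/15.05 = 0.5403 kJ/s.
Profitability of large mussels: 3.28/41.9 = 0.07828 kJ/s.
0.07828 < 0.5403, so adding large mussels would lower the average — exclude it.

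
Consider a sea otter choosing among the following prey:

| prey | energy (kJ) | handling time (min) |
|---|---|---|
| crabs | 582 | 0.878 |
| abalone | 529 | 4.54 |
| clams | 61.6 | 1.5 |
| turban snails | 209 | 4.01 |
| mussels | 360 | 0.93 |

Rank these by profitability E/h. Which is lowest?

clams

Profitability E/h (kJ/min): crabs = 582/0.878 = 663, abalone = 529/4.54 = 117, clams = 61.6/1.5 = 41.1, turban snails = 209/4.01 = 52.1, mussels = 360/0.93 = 387.
Ranked: crabs > mussels > abalone > turban snails > clams.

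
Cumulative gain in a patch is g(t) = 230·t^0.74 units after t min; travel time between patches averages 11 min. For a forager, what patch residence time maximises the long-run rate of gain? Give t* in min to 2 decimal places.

31.31 min

By the marginal value theorem, leave when the instantaneous gain rate g'(t) equals the habitat-wide average g(t)/(T + t).
g'(t) = 0.74·230·t^-0.26. Setting 0.74·230·t^-0.26 = 230·t^0.74/(11+t) gives 0.74(11+t) = t, so 0.26·t = 0.74×11.
t* = 0.74×11/0.26 = 31.31 min.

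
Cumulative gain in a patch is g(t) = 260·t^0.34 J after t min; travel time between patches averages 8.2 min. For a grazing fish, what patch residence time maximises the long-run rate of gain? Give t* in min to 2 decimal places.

Maximise g(t)/(T+t): set derivative to zero → g'(t)(T+t) = g(t).
g'(t) = 0.34·260·t^-0.66. Setting 0.34·260·t^-0.66 = 260·t^0.34/(8.2+t) gives 0.34(8.2+t) = t, so 0.66·t = 0.34×8.2.
t* = 0.34×8.2/0.66 = 4.224 min.

4.22 min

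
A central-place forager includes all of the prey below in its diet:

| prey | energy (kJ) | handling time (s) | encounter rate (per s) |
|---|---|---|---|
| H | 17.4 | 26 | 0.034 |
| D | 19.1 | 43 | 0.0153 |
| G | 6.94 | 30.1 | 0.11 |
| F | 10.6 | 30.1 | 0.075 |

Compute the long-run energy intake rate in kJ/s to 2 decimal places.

0.30 kJ/s

R = (0.034×17.4 + 0.0153×19.1 + 0.11×6.94 + 0.075×10.6) / (1 + 0.034×26 + 0.0153×43 + 0.11×30.1 + 0.075×30.1) = 2.442/8.11 = 0.3011 kJ/s.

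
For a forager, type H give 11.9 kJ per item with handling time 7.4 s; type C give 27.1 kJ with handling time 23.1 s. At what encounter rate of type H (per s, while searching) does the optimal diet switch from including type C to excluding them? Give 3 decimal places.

0.364 per s

The zero-one rule: include type C iff E₂/h₂ > λE₁/(1+λh₁). Equality gives the switch point.
λE₁h₂ = E₂ + λE₂h₁ ⇒ λ = E₂/(E₁h₂ − E₂h₁) = 27.1/(274.9 − 200.5) = 0.3645 per s.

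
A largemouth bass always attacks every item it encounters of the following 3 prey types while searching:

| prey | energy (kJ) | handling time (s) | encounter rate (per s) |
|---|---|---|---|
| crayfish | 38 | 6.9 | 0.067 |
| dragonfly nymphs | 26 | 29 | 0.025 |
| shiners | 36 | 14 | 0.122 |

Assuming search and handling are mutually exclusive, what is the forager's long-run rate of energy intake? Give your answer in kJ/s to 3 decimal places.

R = Σλ_iE_i / (1 + Σλ_ih_i)
Numerator: 0.067×38 + 0.025×26 + 0.122×36 = 7.588
Denominator: 1 + 0.067×6.9 + 0.025×29 + 0.122×14 = 3.895
R = 7.588/3.895 = 1.948 kJ/s

1.948 kJ/s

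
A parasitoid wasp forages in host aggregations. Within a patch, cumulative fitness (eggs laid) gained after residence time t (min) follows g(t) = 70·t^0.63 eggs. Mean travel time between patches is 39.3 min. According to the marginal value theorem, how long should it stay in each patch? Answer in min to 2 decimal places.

Optimal t* satisfies g'(t*) = g(t*)/(T + t*).
g'(t) = 0.63·70·t^-0.37. Setting 0.63·70·t^-0.37 = 70·t^0.63/(39.3+t) gives 0.63(39.3+t) = t, so 0.37·t = 0.63×39.3.
t* = 0.63×39.3/0.37 = 66.92 min.

66.92 min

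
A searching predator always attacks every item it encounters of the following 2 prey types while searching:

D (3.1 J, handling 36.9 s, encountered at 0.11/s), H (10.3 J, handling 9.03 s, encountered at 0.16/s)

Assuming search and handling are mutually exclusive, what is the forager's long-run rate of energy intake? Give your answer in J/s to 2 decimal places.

0.31 J/s

R = (0.11×3.1 + 0.16×10.3) / (1 + 0.11×36.9 + 0.16×9.03) = 1.989/6.504 = 0.3058 J/s.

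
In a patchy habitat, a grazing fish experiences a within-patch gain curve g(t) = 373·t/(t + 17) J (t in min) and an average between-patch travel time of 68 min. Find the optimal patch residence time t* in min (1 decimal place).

Maximise g(t)/(T+t): set derivative to zero → g'(t)(T+t) = g(t).
g'(t) = 373·17/(t + 17)². Setting 373·17/(t+17)² = 373t/[(t+17)(68+t)] gives 17(68+t) = t(t+17), so t² = 17×68 = 1156.
t* = √1156 = 34 min.

34.0 min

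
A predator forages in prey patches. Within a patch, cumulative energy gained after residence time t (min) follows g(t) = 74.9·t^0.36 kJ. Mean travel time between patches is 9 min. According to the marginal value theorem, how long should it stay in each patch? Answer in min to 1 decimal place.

Maximise g(t)/(T+t): set derivative to zero → g'(t)(T+t) = g(t).
g'(t) = 0.36·74.9·t^-0.64. Setting 0.36·74.9·t^-0.64 = 74.9·t^0.36/(9+t) gives 0.36(9+t) = t, so 0.64·t = 0.36×9.
t* = 0.36×9/0.64 = 5.062 min.

5.1 min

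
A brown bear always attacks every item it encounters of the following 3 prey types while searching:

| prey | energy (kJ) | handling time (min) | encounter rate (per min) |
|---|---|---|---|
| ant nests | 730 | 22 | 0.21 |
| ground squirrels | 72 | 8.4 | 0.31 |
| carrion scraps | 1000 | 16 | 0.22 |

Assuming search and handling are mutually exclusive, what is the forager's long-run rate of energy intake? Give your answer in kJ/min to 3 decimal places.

R = Σλ_iE_i / (1 + Σλ_ih_i)
Numerator: 0.21×730 + 0.31×72 + 0.22×1000 = 395.6
Denominator: 1 + 0.21×22 + 0.31×8.4 + 0.22×16 = 11.74
R = 395.6/11.74 = 33.69 kJ/min

33.687 kJ/min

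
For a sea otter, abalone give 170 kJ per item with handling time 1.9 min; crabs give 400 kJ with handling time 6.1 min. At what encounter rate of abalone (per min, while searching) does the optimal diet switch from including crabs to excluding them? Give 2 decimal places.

The zero-one rule: include crabs iff E₂/h₂ > λE₁/(1+λh₁). Equality gives the switch point.
λE₁h₂ = E₂ + λE₂h₁ ⇒ λ = E₂/(E₁h₂ − E₂h₁) = 400/(1037 − 760) = 1.444 per min.

1.44 per min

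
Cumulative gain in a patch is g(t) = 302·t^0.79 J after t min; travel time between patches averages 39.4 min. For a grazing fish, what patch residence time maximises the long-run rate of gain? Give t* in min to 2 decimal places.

Maximise g(t)/(T+t): set derivative to zero → g'(t)(T+t) = g(t).
g'(t) = 0.79·302·t^-0.21. Setting 0.79·302·t^-0.21 = 302·t^0.79/(39.4+t) gives 0.79(39.4+t) = t, so 0.21·t = 0.79×39.4.
t* = 0.79×39.4/0.21 = 148.2 min.

148.22 min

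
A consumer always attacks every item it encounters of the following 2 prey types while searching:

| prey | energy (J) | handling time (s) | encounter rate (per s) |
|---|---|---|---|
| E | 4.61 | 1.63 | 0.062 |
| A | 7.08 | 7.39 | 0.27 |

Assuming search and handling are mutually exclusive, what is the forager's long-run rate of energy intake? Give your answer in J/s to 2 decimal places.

Energy encountered per unit search time: 0.062×4.61 + 0.27×7.08 = 2.197 J/s.
Handling time per unit search time: 0.062×1.63 + 0.27×7.39 = 2.096.
Rate = 2.197/(1 + 2.096) = 0.7097 J/s.

0.71 J/s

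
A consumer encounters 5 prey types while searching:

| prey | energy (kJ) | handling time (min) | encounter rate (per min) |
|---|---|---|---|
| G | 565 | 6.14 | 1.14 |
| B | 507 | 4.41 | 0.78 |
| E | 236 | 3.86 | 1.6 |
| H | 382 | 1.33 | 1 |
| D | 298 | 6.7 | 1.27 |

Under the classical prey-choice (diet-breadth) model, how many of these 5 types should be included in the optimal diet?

1

E/h in descending order: H 287, B 115, G 92, E 61.1, D 44.5 kJ/min. The optimal diet is the largest prefix of this list for which every included type satisfies E_i/h_i > R on the types above it.
Rate on top 1: 163.9. B: 115 < 163.9 → exclude; stop.
Optimal diet: H — 1 of 5 types.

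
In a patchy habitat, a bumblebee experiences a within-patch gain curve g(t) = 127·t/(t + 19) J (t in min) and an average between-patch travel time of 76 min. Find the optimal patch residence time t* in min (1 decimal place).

38.0 min

Maximise g(t)/(T+t): set derivative to zero → g'(t)(T+t) = g(t).
g'(t) = 127·19/(t + 19)². Setting 127·19/(t+19)² = 127t/[(t+19)(76+t)] gives 19(76+t) = t(t+19), so t² = 19×76 = 1444.
t* = √1444 = 38 min.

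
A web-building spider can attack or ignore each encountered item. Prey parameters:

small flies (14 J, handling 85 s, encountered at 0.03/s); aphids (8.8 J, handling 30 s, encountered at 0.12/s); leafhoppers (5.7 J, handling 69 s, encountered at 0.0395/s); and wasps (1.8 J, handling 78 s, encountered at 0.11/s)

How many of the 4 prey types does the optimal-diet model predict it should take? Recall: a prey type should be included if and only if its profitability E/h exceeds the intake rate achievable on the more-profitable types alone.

Profitabilities (E/h, J/s): aphids 0.293, small flies 0.165, leafhoppers 0.0826, wasps 0.0231. Add prey in this order while the next type's profitability exceeds the intake rate on those already taken.
Rate on top 1: 0.2296. small flies: 0.165 < 0.2296 → exclude; stop.
Optimal diet: aphids — 1 of 4 types.

1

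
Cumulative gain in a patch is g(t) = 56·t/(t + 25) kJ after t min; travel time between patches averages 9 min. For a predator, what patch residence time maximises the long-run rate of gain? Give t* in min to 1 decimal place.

15.0 min

Optimal t* satisfies g'(t*) = g(t*)/(T + t*).
g'(t) = 56·25/(t + 25)². Setting 56·25/(t+25)² = 56t/[(t+25)(9+t)] gives 25(9+t) = t(t+25), so t² = 25×9 = 225.
t* = √225 = 15 min.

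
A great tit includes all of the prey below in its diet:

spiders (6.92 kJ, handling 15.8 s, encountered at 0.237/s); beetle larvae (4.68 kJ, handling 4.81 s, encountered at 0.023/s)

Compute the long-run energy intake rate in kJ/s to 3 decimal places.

R = (0.237×6.92 + 0.023×4.68) / (1 + 0.237×15.8 + 0.023×4.81) = 1.748/4.855 = 0.36 kJ/s.

0.360 kJ/s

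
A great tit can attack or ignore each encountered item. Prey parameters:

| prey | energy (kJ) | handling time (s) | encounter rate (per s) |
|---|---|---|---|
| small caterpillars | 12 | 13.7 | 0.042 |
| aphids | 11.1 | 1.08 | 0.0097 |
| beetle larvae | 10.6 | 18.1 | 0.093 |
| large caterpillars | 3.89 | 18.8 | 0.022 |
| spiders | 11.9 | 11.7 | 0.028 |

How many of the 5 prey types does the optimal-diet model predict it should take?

4

Rank by E/h (kJ/s): aphids 10.3, spiders 1.02, small caterpillars 0.876, beetle larvae 0.586, large caterpillars 0.207. Include each in turn until the next type's E/h falls below the running intake rate.
Rate on top 1: 0.1066. spiders: 1.02 > 0.1066 → include.
Rate on top 2: 0.3295. small caterpillars: 0.876 > 0.3295 → include.
Rate on top 3: 0.4938. beetle larvae: 0.586 > 0.4938 → include.
Rate on top 4: 0.5368. large caterpillars: 0.207 < 0.5368 → exclude; stop.
Optimal diet: aphids, spiders, small caterpillars, beetle larvae — 4 of 5 types.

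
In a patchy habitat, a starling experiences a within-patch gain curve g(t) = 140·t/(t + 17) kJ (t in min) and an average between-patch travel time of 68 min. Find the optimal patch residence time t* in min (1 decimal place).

34.0 min

Maximise g(t)/(T+t): set derivative to zero → g'(t)(T+t) = g(t).
g'(t) = 140·17/(t + 17)². Setting 140·17/(t+17)² = 140t/[(t+17)(68+t)] gives 17(68+t) = t(t+17), so t² = 17×68 = 1156.
t* = √1156 = 34 min.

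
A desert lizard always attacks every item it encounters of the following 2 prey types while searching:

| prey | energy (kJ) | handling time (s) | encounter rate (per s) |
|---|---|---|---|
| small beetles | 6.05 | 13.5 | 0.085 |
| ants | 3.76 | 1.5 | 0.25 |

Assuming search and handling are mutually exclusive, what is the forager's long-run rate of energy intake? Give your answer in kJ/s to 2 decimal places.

0.58 kJ/s

R = (0.085×6.05 + 0.25×3.76) / (1 + 0.085×13.5 + 0.25×1.5) = 1.454/2.522 = 0.5765 kJ/s.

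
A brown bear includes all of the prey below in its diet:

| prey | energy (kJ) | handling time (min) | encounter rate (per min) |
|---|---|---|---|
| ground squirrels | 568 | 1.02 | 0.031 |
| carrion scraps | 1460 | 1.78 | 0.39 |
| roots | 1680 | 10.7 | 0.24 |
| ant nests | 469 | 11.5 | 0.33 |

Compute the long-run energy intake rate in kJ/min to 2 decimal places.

R = Σλ_iE_i / (1 + Σλ_ih_i)
Numerator: 0.031×568 + 0.39×1460 + 0.24×1680 + 0.33×469 = 1145
Denominator: 1 + 0.031×1.02 + 0.39×1.78 + 0.24×10.7 + 0.33×11.5 = 8.089
R = 1145/8.089 = 141.6 kJ/min

141.55 kJ/min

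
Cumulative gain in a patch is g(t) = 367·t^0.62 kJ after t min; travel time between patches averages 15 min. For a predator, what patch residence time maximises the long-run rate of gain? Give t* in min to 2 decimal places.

Maximise g(t)/(T+t): set derivative to zero → g'(t)(T+t) = g(t).
g'(t) = 0.62·367·t^-0.38. Setting 0.62·367·t^-0.38 = 367·t^0.62/(15+t) gives 0.62(15+t) = t, so 0.38·t = 0.62×15.
t* = 0.62×15/0.38 = 24.47 min.

24.47 min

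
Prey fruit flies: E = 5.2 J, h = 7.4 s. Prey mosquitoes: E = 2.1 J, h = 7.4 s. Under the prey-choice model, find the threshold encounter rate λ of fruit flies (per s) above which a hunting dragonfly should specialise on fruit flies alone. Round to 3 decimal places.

0.092 per s

Drop mosquitoes once their profitability E₂/h₂ falls below the rate achievable on fruit flies alone: E₂/h₂ = λE₁/(1 + λh₁).
Solve for λ: λE₁h₂ = E₂(1 + λh₁) → λ(E₁h₂ − E₂h₁) = E₂ → λ = E₂/(E₁h₂ − E₂h₁).
λ = 2.1/(5.2×7.4 − 2.1×7.4) = 2.1/22.94 = 0.09154 per s.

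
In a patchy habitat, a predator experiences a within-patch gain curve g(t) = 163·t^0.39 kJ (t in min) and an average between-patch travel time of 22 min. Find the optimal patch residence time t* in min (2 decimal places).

By the marginal value theorem, leave when the instantaneous gain rate g'(t) equals the habitat-wide average g(t)/(T + t).
g'(t) = 0.39·163·t^-0.61. Setting 0.39·163·t^-0.61 = 163·t^0.39/(22+t) gives 0.39(22+t) = t, so 0.61·t = 0.39×22.
t* = 0.39×22/0.61 = 14.07 min.

14.07 min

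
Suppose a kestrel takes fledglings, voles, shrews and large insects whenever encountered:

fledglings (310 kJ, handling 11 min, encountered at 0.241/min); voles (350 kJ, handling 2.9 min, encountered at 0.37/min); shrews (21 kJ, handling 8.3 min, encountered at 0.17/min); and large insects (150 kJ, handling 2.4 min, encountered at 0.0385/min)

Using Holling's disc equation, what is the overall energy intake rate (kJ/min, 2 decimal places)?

34.29 kJ/min

R = (0.241×310 + 0.37×350 + 0.17×21 + 0.0385×150) / (1 + 0.241×11 + 0.37×2.9 + 0.17×8.3 + 0.0385×2.4) = 213.6/6.227 = 34.29 kJ/min.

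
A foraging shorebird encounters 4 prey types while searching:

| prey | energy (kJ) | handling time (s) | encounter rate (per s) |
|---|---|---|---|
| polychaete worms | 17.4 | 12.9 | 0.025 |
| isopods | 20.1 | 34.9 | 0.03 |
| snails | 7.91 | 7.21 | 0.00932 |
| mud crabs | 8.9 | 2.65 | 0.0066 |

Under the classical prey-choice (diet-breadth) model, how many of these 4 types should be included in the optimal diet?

4

Profitabilities (E/h, kJ/s): mud crabs 3.36, polychaete worms 1.35, snails 1.1, isopods 0.576. Add prey in this order while the next type's profitability exceeds the intake rate on those already taken.
Rate on top 1: 0.05773. polychaete worms: 1.35 > 0.05773 → include.
Rate on top 2: 0.3685. snails: 1.1 > 0.3685 → include.
Rate on top 3: 0.4033. isopods: 0.576 > 0.4033 → include.
Optimal diet: mud crabs, polychaete worms, snails, isopods — 4 of 4 types.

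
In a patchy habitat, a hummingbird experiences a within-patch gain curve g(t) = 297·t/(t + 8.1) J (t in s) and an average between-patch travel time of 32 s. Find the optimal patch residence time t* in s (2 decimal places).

16.10 s

By the marginal value theorem, leave when the instantaneous gain rate g'(t) equals the habitat-wide average g(t)/(T + t).
g'(t) = 297·8.1/(t + 8.1)². Setting 297·8.1/(t+8.1)² = 297t/[(t+8.1)(32+t)] gives 8.1(32+t) = t(t+8.1), so t² = 8.1×32 = 259.2.
t* = √259.2 = 16.1 s.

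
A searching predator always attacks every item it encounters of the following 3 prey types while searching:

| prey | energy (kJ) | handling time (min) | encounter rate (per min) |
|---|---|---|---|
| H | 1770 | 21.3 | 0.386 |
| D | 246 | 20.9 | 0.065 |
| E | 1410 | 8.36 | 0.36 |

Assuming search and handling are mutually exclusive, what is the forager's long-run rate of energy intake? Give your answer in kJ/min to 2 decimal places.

88.80 kJ/min

Energy encountered per unit search time: 0.386×1770 + 0.065×246 + 0.36×1410 = 1207 kJ/min.
Handling time per unit search time: 0.386×21.3 + 0.065×20.9 + 0.36×8.36 = 12.59.
Rate = 1207/(1 + 12.59) = 88.8 kJ/min.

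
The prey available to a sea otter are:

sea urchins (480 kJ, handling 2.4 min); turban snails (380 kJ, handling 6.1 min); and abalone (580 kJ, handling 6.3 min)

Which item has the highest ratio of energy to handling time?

sea urchins

In descending order of E/h:
sea urchins: 480/2.4 = 200 kJ/min
abalone: 580/6.3 = 92.1 kJ/min
turban snails: 380/6.1 = 62.3 kJ/min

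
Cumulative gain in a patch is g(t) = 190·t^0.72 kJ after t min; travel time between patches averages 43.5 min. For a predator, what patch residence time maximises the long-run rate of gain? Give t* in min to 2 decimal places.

Maximise g(t)/(T+t): set derivative to zero → g'(t)(T+t) = g(t).
g'(t) = 0.72·190·t^-0.28. Setting 0.72·190·t^-0.28 = 190·t^0.72/(43.5+t) gives 0.72(43.5+t) = t, so 0.28·t = 0.72×43.5.
t* = 0.72×43.5/0.28 = 111.9 min.

111.86 min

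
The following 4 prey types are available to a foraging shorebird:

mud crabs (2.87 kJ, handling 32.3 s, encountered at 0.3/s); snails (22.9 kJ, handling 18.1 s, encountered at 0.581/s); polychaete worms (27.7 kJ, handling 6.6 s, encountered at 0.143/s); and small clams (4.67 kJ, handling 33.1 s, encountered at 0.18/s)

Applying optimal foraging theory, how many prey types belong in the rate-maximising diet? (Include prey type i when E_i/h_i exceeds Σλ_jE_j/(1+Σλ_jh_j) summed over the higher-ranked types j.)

Rank by E/h (kJ/s): polychaete worms 4.2, snails 1.27, small clams 0.141, mud crabs 0.0889. Include each in turn until the next type's E/h falls below the running intake rate.
Rate on top 1: 2.038. snails: 1.27 < 2.038 → exclude; stop.
Optimal diet: polychaete worms — 1 of 4 types.

1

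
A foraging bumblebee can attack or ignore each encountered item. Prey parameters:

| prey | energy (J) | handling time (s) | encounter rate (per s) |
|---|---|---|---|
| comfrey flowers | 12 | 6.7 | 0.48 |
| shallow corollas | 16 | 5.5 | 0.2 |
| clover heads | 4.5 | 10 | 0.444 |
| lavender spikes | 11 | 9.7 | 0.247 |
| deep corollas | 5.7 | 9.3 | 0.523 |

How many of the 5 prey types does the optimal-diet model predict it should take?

Profitabilities (E/h, J/s): shallow corollas 2.91, comfrey flowers 1.79, lavender spikes 1.13, deep corollas 0.613, clover heads 0.45. Add prey in this order while the next type's profitability exceeds the intake rate on those already taken.
Rate on top 1: 1.524. comfrey flowers: 1.79 > 1.524 → include.
Rate on top 2: 1.685. lavender spikes: 1.13 < 1.685 → exclude; stop.
Optimal diet: shallow corollas, comfrey flowers — 2 of 5 types.

2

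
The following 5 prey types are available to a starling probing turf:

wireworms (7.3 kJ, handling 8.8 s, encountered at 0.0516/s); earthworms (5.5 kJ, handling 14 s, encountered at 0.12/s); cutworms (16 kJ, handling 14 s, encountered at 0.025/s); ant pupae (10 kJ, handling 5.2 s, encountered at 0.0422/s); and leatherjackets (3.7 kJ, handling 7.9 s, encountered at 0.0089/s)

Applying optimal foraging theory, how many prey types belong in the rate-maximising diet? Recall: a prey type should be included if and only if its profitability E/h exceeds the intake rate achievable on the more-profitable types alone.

3

E/h in descending order: ant pupae 1.92, cutworms 1.14, wireworms 0.83, leatherjackets 0.468, earthworms 0.393 kJ/s. The optimal diet is the largest prefix of this list for which every included type satisfies E_i/h_i > R on the types above it.
Rate on top 1: 0.3461. cutworms: 1.14 > 0.3461 → include.
Rate on top 2: 0.5238. wireworms: 0.83 > 0.5238 → include.
Rate on top 3: 0.5924. leatherjackets: 0.468 < 0.5924 → exclude; stop.
Optimal diet: ant pupae, cutworms, wireworms — 3 of 5 types.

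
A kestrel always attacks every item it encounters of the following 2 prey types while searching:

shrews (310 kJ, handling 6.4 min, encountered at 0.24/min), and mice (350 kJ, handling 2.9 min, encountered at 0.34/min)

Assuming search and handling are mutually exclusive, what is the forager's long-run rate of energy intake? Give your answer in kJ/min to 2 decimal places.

54.91 kJ/min

R = Σλ_iE_i / (1 + Σλ_ih_i)
Numerator: 0.24×310 + 0.34×350 = 193.4
Denominator: 1 + 0.24×6.4 + 0.34×2.9 = 3.522
R = 193.4/3.522 = 54.91 kJ/min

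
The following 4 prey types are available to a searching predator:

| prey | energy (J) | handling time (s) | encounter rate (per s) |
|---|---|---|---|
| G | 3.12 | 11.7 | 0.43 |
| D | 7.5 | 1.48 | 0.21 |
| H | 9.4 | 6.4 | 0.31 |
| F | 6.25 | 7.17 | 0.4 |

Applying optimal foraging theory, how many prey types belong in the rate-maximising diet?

Profitabilities (E/h, J/s): D 5.07, H 1.47, F 0.872, G 0.267. Add prey in this order while the next type's profitability exceeds the intake rate on those already taken.
Rate on top 1: 1.202. H: 1.47 > 1.202 → include.
Rate on top 2: 1.362. F: 0.872 < 1.362 → exclude; stop.
Optimal diet: D, H — 2 of 4 types.

2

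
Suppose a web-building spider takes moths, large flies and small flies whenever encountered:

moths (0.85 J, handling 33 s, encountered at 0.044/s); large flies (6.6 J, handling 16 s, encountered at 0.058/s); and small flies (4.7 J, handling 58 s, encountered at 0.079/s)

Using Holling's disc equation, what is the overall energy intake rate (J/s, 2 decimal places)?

Energy encountered per unit search time: 0.044×0.85 + 0.058×6.6 + 0.079×4.7 = 0.7915 J/s.
Handling time per unit search time: 0.044×33 + 0.058×16 + 0.079×58 = 6.962.
Rate = 0.7915/(1 + 6.962) = 0.09941 J/s.

0.10 J/s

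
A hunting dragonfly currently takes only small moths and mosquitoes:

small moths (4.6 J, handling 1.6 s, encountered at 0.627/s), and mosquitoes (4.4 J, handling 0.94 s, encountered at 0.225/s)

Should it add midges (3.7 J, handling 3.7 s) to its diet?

No

Current rate: (0.627×4.6 + 0.225×4.4)/(1 + 0.627×1.6 + 0.225×0.94) = 1.749 J/s.
Profitability of midges: 3.7/3.7 = 1 J/s.
Since 1 < R, time spent handling midges is better spent searching.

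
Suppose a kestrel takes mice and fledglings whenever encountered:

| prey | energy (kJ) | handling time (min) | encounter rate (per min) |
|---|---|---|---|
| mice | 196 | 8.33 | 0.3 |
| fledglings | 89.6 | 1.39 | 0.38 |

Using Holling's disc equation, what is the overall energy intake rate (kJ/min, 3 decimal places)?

R = Σλ_iE_i / (1 + Σλ_ih_i)
Numerator: 0.3×196 + 0.38×89.6 = 92.85
Denominator: 1 + 0.3×8.33 + 0.38×1.39 = 4.027
R = 92.85/4.027 = 23.06 kJ/min

23.055 kJ/min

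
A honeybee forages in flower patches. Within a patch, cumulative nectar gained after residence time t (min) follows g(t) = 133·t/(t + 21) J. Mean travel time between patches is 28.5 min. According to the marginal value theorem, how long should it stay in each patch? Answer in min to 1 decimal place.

Maximise g(t)/(T+t): set derivative to zero → g'(t)(T+t) = g(t).
g'(t) = 133·21/(t + 21)². Setting 133·21/(t+21)² = 133t/[(t+21)(28.5+t)] gives 21(28.5+t) = t(t+21), so t² = 21×28.5 = 598.5.
t* = √598.5 = 24.46 min.

24.5 min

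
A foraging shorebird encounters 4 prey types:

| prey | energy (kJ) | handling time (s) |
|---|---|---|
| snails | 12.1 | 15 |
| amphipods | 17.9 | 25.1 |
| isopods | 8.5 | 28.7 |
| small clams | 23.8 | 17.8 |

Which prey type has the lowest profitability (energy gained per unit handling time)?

In descending order of E/h:
small clams: 23.8/17.8 = 1.34 kJ/s
snails: 12.1/15 = 0.807 kJ/s
amphipods: 17.9/25.1 = 0.713 kJ/s
isopods: 8.5/28.7 = 0.296 kJ/s

isopods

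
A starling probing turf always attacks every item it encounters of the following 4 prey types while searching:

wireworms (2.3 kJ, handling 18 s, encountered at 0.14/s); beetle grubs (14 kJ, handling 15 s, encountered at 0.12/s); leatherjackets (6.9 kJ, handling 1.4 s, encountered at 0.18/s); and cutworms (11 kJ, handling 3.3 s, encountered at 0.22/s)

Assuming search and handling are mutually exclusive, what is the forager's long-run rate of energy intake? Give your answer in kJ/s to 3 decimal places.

R = (0.14×2.3 + 0.12×14 + 0.18×6.9 + 0.22×11) / (1 + 0.14×18 + 0.12×15 + 0.18×1.4 + 0.22×3.3) = 5.664/6.298 = 0.8993 kJ/s.

0.899 kJ/s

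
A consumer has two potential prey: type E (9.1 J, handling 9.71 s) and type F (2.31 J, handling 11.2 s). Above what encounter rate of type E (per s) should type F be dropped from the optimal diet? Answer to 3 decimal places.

0.029 per s

Drop type F once their profitability E₂/h₂ falls below the rate achievable on type E alone: E₂/h₂ = λE₁/(1 + λh₁).
Solve for λ: λE₁h₂ = E₂(1 + λh₁) → λ(E₁h₂ − E₂h₁) = E₂ → λ = E₂/(E₁h₂ − E₂h₁).
λ = 2.31/(9.1×11.2 − 2.31×9.71) = 2.31/79.49 = 0.02906 per s.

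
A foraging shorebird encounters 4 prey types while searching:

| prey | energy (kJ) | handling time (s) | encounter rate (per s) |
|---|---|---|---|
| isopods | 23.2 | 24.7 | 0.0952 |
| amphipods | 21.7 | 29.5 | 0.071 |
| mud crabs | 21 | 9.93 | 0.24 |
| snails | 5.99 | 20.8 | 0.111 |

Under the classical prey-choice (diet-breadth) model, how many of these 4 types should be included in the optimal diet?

1

Rank by E/h (kJ/s): mud crabs 2.11, isopods 0.939, amphipods 0.736, snails 0.288. Include each in turn until the next type's E/h falls below the running intake rate.
Rate on top 1: 1.49. isopods: 0.939 < 1.49 → exclude; stop.
Optimal diet: mud crabs — 1 of 4 types.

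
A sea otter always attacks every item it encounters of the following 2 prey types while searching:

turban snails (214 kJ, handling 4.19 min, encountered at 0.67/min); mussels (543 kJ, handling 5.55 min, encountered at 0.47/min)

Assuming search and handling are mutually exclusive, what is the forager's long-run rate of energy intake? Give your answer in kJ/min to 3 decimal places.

62.126 kJ/min

Energy encountered per unit search time: 0.67×214 + 0.47×543 = 398.6 kJ/min.
Handling time per unit search time: 0.67×4.19 + 0.47×5.55 = 5.416.
Rate = 398.6/(1 + 5.416) = 62.13 kJ/min.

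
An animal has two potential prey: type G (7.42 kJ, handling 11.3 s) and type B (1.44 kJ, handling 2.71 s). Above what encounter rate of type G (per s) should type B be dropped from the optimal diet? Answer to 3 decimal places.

At the threshold, the rate on type G alone equals the profitability of type B: λ·7.42/(1 + λ·11.3) = 1.44/2.71 = 0.5314.
Rearranging, λ(7.42 − 0.5314×11.3) = 0.5314, so λ = 0.5314/1.416 = 0.3754 per s.

0.375 per s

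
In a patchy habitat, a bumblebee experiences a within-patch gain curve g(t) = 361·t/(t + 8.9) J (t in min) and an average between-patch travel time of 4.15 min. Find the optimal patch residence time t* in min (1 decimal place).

6.1 min

Optimal t* satisfies g'(t*) = g(t*)/(T + t*).
g'(t) = 361·8.9/(t + 8.9)². Setting 361·8.9/(t+8.9)² = 361t/[(t+8.9)(4.15+t)] gives 8.9(4.15+t) = t(t+8.9), so t² = 8.9×4.15 = 36.94.
t* = √36.94 = 6.077 min.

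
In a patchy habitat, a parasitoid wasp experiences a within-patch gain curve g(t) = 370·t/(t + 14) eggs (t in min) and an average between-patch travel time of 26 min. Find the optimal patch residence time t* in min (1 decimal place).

Maximise g(t)/(T+t): set derivative to zero → g'(t)(T+t) = g(t).
g'(t) = 370·14/(t + 14)². Setting 370·14/(t+14)² = 370t/[(t+14)(26+t)] gives 14(26+t) = t(t+14), so t² = 14×26 = 364.
t* = √364 = 19.08 min.

19.1 min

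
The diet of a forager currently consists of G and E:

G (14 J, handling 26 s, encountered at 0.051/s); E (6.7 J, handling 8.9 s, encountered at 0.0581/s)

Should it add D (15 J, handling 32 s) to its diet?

Yes

Current rate: (0.051×14 + 0.0581×6.7)/(1 + 0.051×26 + 0.0581×8.9) = 0.3881 J/s.
Profitability of D: 15/32 = 0.4688 J/s.
Since 0.4688 > R, including D increases the long-run rate.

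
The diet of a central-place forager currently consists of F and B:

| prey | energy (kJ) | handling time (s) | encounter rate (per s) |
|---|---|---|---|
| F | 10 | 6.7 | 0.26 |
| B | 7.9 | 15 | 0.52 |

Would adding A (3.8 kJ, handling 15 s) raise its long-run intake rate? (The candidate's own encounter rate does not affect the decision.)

On F and B alone, R = ΣλE/(1+Σλh) = 6.708/10.54 = 0.6363 kJ/s.
A: E/h = 3.8/15 = 0.2533 kJ/s.
Since 0.2533 < R, time spent handling A is better spent searching.

No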